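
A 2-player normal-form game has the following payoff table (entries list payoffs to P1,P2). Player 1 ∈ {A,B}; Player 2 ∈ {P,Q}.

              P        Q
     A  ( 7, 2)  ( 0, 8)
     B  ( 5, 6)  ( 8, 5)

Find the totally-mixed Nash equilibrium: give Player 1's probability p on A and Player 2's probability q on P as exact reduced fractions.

P1 indiff ⇒ q·7+(1-q)·0 = q·5+(1-q)·8 ⇒ q(2) = (1-q)(8) ⇒ q = 4/5
P2 indiff ⇒ p·2+(1-p)·6 = p·8+(1-p)·5 ⇒ p(-6) = (1-p)(-1) ⇒ p = 1/7

p=1/7, q=4/5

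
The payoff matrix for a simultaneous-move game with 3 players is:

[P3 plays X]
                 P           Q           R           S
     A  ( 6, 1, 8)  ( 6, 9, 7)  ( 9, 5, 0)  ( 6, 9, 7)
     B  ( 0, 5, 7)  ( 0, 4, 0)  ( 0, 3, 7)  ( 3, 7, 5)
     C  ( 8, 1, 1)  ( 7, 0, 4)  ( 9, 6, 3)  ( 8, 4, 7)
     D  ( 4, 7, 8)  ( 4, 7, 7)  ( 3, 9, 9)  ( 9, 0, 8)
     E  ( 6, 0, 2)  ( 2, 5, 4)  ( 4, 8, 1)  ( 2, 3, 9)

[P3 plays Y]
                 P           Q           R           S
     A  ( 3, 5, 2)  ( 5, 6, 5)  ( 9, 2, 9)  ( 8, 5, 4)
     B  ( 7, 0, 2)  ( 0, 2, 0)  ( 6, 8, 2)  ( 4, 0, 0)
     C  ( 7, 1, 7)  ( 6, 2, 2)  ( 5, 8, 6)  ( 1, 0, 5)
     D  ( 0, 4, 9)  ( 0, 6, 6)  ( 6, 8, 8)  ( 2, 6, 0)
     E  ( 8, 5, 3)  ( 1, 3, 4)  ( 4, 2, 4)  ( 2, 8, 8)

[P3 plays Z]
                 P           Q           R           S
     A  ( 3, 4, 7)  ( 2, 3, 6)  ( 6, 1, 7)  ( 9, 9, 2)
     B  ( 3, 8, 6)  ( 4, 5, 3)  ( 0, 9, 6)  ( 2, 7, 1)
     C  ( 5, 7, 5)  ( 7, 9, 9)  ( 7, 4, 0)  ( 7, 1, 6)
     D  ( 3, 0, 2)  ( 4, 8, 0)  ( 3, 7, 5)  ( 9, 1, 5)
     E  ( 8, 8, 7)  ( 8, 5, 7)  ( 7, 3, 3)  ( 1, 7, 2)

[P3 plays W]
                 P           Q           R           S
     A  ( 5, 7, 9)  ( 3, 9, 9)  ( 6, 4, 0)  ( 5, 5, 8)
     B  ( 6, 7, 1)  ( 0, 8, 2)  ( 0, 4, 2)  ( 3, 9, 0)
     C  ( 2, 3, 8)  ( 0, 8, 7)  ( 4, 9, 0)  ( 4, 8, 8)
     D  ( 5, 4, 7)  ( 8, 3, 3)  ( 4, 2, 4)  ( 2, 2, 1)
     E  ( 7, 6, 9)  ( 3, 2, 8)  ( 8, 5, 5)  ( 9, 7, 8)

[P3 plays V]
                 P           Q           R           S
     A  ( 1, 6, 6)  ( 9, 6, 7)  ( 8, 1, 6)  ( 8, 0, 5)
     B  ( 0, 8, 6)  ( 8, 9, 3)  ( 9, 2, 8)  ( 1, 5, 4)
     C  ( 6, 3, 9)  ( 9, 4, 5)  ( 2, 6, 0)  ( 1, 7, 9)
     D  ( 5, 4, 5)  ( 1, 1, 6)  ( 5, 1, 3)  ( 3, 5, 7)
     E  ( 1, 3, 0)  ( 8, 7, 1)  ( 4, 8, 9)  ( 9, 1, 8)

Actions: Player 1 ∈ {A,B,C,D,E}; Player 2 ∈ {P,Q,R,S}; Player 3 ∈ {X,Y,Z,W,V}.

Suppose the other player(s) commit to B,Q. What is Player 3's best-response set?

BR_3 = {Z,V}

u_3(X vs B,Q) = 0
u_3(Y vs B,Q) = 0
u_3(Z vs B,Q) = 3
u_3(W vs B,Q) = 2
u_3(V vs B,Q) = 3
max payoff 3 at {Z,V}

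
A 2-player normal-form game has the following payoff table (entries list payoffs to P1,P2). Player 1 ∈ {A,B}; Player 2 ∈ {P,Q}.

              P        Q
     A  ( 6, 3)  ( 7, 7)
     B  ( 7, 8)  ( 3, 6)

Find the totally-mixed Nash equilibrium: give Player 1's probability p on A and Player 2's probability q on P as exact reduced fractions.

P1 indiff ⇒ q·6+(1-q)·7 = q·7+(1-q)·3 ⇒ q(-1) = (1-q)(-4) ⇒ q = 4/5
P2 indiff ⇒ p·3+(1-p)·8 = p·7+(1-p)·6 ⇒ p(-4) = (1-p)(-2) ⇒ p = 1/3

p=1/3, q=4/5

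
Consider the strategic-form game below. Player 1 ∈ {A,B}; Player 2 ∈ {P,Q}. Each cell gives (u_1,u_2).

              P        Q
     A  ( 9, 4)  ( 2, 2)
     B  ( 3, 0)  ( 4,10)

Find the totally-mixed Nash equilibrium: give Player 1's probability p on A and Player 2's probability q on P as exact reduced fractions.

P1 indiff ⇒ q·9+(1-q)·2 = q·3+(1-q)·4 ⇒ q(6) = (1-q)(2) ⇒ q = 1/4
P2 indiff ⇒ p·4+(1-p)·0 = p·2+(1-p)·10 ⇒ p(2) = (1-p)(10) ⇒ p = 5/6

p=5/6, q=1/4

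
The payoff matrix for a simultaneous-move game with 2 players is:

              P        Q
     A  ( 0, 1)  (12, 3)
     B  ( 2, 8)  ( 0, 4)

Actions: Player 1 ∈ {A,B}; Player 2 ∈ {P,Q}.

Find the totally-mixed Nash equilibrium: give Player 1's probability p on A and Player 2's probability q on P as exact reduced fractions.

P1 indiff ⇒ q·0+(1-q)·12 = q·2+(1-q)·0 ⇒ q(-2) = (1-q)(-12) ⇒ q = 6/7
P2 indiff ⇒ p·1+(1-p)·8 = p·3+(1-p)·4 ⇒ p(-2) = (1-p)(-4) ⇒ p = 2/3

p=2/3, q=6/7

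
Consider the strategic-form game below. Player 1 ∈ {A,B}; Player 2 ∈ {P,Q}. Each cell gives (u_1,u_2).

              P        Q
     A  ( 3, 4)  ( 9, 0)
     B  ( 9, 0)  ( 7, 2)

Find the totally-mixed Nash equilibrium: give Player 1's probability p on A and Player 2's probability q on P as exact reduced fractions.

P1 indiff ⇒ q·3+(1-q)·9 = q·9+(1-q)·7 ⇒ q(-6) = (1-q)(-2) ⇒ q = 1/4
P2 indiff ⇒ p·4+(1-p)·0 = p·0+(1-p)·2 ⇒ p(4) = (1-p)(2) ⇒ p = 1/3

(p,q) = (1/3, 1/4)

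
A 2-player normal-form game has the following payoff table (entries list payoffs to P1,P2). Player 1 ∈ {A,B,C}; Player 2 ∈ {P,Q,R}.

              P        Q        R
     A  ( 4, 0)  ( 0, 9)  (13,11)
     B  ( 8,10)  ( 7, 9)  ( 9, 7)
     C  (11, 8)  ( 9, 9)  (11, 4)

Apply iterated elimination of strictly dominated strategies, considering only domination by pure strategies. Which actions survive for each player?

P1 drop B (C beats it: P:11>8 Q:9>7 R:11>9)
P2 drop P (Q beats it: A:9>0 C:9>8)
P1→{A,C} P2→{Q,R}

Remaining: P1:{A,C} P2:{Q,R}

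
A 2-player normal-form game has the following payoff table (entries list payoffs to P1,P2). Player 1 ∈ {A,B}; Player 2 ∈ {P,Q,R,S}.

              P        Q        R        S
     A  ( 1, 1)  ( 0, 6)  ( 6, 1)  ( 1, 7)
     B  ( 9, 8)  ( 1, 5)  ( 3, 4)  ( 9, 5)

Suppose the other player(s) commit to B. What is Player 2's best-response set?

argmax u_2 = {P}

u_2(P vs B) = 8
u_2(Q vs B) = 5
u_2(R vs B) = 4
u_2(S vs B) = 5
max payoff 8 at {P}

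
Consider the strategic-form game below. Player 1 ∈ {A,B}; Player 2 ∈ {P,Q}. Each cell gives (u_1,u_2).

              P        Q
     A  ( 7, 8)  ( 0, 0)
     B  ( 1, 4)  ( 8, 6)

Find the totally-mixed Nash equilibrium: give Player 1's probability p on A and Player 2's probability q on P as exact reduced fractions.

P1 mixes 1/5 on A; P2 mixes 4/7 on P

P1 indiff ⇒ q·7+(1-q)·0 = q·1+(1-q)·8 ⇒ q(6) = (1-q)(8) ⇒ q = 4/7
P2 indiff ⇒ p·8+(1-p)·4 = p·0+(1-p)·6 ⇒ p(8) = (1-p)(2) ⇒ p = 1/5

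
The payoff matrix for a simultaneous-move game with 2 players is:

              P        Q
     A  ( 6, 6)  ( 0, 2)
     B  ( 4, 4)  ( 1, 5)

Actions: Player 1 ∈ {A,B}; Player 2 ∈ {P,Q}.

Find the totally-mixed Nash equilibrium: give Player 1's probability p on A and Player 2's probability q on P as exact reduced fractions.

P1 mixes 1/5 on A; P2 mixes 1/3 on P

P1 indiff ⇒ q·6+(1-q)·0 = q·4+(1-q)·1 ⇒ q(2) = (1-q)(1) ⇒ q = 1/3
P2 indiff ⇒ p·6+(1-p)·4 = p·2+(1-p)·5 ⇒ p(4) = (1-p)(1) ⇒ p = 1/5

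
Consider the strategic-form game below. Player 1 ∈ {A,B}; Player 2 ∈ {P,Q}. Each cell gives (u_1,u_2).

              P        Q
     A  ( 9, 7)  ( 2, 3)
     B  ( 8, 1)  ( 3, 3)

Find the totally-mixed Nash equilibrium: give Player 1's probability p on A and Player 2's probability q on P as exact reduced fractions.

P1 indiff ⇒ q·9+(1-q)·2 = q·8+(1-q)·3 ⇒ q(1) = (1-q)(1) ⇒ q = 1/2
P2 indiff ⇒ p·7+(1-p)·1 = p·3+(1-p)·3 ⇒ p(4) = (1-p)(2) ⇒ p = 1/3

p=1/3, q=1/2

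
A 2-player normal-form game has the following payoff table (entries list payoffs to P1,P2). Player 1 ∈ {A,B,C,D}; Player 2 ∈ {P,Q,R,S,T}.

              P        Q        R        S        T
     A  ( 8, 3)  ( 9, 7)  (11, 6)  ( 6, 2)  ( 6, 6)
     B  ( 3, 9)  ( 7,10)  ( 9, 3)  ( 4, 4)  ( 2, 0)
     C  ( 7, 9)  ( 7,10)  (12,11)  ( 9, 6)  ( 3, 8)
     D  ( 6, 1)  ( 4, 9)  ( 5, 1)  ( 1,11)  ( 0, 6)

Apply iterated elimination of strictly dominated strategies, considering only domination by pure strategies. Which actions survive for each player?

Survivors P1:{A,C} P2:{Q,R}

P1 drop B (A beats it: P:8>3 Q:9>7 R:11>9 S:6>4 T:6>2)
P1 drop D (A beats it: P:8>6 Q:9>4 R:11>5 S:6>1 T:6>0)
P2 drop P (Q beats it: A:7>3 C:10>9)
P2 drop S (Q beats it: A:7>2 C:10>6)
P2 drop T (Q beats it: A:7>6 C:10>8)
P1→{A,C} P2→{Q,R}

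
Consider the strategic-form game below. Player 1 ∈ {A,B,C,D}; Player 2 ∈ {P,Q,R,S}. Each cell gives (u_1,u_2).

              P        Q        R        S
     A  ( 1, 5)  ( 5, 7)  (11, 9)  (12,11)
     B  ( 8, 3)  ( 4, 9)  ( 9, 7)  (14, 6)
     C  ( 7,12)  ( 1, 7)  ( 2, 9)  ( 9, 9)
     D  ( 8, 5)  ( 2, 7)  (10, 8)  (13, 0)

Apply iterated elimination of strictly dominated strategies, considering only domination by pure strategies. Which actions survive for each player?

IESDS → P1:{A,B,D} P2:{Q,R,S}

P1 drop C (B beats it: P:8>7 Q:4>1 R:9>2 S:14>9)
P2 drop P (Q beats it: A:7>5 B:9>3 D:7>5)
P1→{A,B,D} P2→{Q,R,S}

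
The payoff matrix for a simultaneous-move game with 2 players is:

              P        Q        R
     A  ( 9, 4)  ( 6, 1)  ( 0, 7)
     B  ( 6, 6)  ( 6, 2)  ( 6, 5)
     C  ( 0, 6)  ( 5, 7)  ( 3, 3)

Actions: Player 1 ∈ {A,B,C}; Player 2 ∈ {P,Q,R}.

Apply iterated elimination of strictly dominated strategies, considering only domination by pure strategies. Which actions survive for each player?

Remaining: P1:{A,B} P2:{P,R}

P1 drop C (B beats it: P:6>0 Q:6>5 R:6>3)
P2 drop Q (P beats it: A:4>1 B:6>2)
P1→{A,B} P2→{P,R}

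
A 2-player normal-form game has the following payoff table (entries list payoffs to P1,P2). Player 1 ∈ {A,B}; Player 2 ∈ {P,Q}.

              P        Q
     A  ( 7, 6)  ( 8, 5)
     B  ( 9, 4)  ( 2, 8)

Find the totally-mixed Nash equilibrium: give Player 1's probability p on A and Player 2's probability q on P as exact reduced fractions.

P1 indiff ⇒ q·7+(1-q)·8 = q·9+(1-q)·2 ⇒ q(-2) = (1-q)(-6) ⇒ q = 3/4
P2 indiff ⇒ p·6+(1-p)·4 = p·5+(1-p)·8 ⇒ p(1) = (1-p)(4) ⇒ p = 4/5

(p,q) = (4/5, 3/4)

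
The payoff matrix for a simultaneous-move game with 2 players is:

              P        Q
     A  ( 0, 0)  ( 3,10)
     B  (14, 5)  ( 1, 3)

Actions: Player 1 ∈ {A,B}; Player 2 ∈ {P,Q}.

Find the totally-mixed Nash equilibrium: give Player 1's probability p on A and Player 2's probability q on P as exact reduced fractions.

P1 indiff ⇒ q·0+(1-q)·3 = q·14+(1-q)·1 ⇒ q(-14) = (1-q)(-2) ⇒ q = 1/8
P2 indiff ⇒ p·0+(1-p)·5 = p·10+(1-p)·3 ⇒ p(-10) = (1-p)(-2) ⇒ p = 1/6

p=1/6, q=1/8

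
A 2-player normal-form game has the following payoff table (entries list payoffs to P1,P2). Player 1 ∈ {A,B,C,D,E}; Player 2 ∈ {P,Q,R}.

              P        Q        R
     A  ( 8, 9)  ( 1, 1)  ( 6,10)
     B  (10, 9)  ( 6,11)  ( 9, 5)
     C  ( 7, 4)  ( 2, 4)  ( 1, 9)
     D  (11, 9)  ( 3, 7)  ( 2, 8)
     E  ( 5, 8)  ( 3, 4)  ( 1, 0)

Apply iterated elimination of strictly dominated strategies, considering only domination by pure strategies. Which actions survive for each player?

P1 drop A (B beats it: P:10>8 Q:6>1 R:9>6)
P1 drop C (B beats it: P:10>7 Q:6>2 R:9>1)
P1 drop E (B beats it: P:10>5 Q:6>3 R:9>1)
P2 drop R (P beats it: B:9>5 D:9>8)
P1→{B,D} P2→{P,Q}

Survivors P1:{B,D} P2:{P,Q}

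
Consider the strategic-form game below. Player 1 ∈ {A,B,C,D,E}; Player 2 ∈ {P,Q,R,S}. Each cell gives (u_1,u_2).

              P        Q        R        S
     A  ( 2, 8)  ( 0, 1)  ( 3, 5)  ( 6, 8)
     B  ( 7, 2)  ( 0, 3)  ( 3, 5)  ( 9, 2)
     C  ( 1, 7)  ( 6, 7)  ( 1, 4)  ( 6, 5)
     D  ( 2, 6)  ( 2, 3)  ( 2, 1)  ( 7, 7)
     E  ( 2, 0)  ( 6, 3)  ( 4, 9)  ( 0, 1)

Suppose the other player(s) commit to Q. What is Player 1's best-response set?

u_1(A vs Q) = 0
u_1(B vs Q) = 0
u_1(C vs Q) = 6
u_1(D vs Q) = 2
u_1(E vs Q) = 6
max payoff 6 at {C,E}

BR_1 = {C,E}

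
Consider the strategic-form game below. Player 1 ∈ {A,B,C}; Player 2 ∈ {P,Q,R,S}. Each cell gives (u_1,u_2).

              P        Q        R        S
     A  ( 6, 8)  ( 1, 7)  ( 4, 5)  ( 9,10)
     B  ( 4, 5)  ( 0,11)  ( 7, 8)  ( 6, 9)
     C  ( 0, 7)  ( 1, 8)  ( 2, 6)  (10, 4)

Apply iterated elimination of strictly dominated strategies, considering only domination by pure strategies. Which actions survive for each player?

P2 drop R (Q beats it: A:7>5 B:11>8 C:8>6)
P1 drop B (A beats it: P:6>4 Q:1>0 S:9>6)
P1→{A,C} P2→{P,Q,S}

Remaining: P1:{A,C} P2:{P,Q,S}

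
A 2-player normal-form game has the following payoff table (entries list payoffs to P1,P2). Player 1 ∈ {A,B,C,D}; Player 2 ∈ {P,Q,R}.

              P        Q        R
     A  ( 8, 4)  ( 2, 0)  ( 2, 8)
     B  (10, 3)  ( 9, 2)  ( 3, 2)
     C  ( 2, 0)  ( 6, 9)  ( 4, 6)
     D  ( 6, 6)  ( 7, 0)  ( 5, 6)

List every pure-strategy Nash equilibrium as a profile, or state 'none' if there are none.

NE set: (B,P), (D,R)

(A,P): not NE [P1→B gives 10>8; P2→R gives 8>4]
(A,Q): not NE [P1→B gives 9>2; P2→R gives 8>0]
(A,R): not NE [P1→D gives 5>2]
(B,P): NE
(B,Q): not NE [P2→P gives 3>2]
(B,R): not NE [P1→D gives 5>3; P2→P gives 3>2]
(C,P): not NE [P1→B gives 10>2; P2→Q gives 9>0]
(C,Q): not NE [P1→B gives 9>6]
(C,R): not NE [P1→D gives 5>4; P2→Q gives 9>6]
(D,P): not NE [P1→B gives 10>6]
(D,Q): not NE [P1→B gives 9>7; P2→R gives 6>0]
(D,R): NE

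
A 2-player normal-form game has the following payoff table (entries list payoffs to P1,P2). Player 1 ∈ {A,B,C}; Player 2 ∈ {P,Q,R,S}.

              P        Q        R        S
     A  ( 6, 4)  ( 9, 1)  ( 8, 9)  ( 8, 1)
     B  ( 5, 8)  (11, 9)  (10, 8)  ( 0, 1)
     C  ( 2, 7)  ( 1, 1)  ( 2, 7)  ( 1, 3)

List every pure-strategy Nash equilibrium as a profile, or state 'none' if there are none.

NE set: (B,Q)

(A,P): not NE [P2→R gives 9>4]
(A,Q): not NE [P1→B gives 11>9; P2→R gives 9>1]
(A,R): not NE [P1→B gives 10>8]
(A,S): not NE [P2→R gives 9>1]
(B,P): not NE [P1→A gives 6>5; P2→Q gives 9>8]
(B,Q): NE
(B,R): not NE [P2→Q gives 9>8]
(B,S): not NE [P1→A gives 8>0; P2→Q gives 9>1]
(C,P): not NE [P1→A gives 6>2]
(C,Q): not NE [P1→B gives 11>1; P2→R gives 7>1]
(C,R): not NE [P1→B gives 10>2]
(C,S): not NE [P1→A gives 8>1; P2→R gives 7>3]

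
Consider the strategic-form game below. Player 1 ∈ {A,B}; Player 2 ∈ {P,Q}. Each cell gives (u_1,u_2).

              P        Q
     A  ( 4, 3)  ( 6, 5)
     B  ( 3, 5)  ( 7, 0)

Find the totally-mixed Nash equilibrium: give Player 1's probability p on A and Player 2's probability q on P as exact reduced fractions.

P1 mixes 5/7 on A; P2 mixes 1/2 on P

P1 indiff ⇒ q·4+(1-q)·6 = q·3+(1-q)·7 ⇒ q(1) = (1-q)(1) ⇒ q = 1/2
P2 indiff ⇒ p·3+(1-p)·5 = p·5+(1-p)·0 ⇒ p(-2) = (1-p)(-5) ⇒ p = 5/7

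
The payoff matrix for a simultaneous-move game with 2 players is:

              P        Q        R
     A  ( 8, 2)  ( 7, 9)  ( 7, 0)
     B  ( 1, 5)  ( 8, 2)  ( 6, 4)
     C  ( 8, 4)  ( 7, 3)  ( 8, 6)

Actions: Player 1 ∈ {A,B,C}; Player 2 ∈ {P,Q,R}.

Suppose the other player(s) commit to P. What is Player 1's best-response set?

BR_1 = {A,C}

u_1(A vs P) = 8
u_1(B vs P) = 1
u_1(C vs P) = 8
max payoff 8 at {A,C}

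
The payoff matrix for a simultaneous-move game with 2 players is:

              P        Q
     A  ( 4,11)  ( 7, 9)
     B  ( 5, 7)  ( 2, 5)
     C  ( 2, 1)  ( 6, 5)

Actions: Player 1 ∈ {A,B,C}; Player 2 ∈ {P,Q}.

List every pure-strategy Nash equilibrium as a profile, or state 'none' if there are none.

Nash profiles: (B,P)

(A,P): not NE [P1→B gives 5>4]
(A,Q): not NE [P2→P gives 11>9]
(B,P): NE
(B,Q): not NE [P1→A gives 7>2; P2→P gives 7>5]
(C,P): not NE [P1→B gives 5>2; P2→Q gives 5>1]
(C,Q): not NE [P1→A gives 7>6]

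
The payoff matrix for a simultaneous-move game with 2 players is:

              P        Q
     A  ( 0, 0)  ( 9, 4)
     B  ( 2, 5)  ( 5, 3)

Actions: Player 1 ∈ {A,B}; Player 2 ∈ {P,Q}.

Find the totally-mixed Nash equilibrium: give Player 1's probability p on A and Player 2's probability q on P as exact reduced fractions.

P1 indiff ⇒ q·0+(1-q)·9 = q·2+(1-q)·5 ⇒ q(-2) = (1-q)(-4) ⇒ q = 2/3
P2 indiff ⇒ p·0+(1-p)·5 = p·4+(1-p)·3 ⇒ p(-4) = (1-p)(-2) ⇒ p = 1/3

(p,q) = (1/3, 2/3)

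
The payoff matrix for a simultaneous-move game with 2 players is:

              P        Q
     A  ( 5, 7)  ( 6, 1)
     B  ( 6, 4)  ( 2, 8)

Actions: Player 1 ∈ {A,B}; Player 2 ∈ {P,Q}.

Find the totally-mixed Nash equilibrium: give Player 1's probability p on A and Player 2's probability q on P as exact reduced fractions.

p=2/5, q=4/5

P1 indiff ⇒ q·5+(1-q)·6 = q·6+(1-q)·2 ⇒ q(-1) = (1-q)(-4) ⇒ q = 4/5
P2 indiff ⇒ p·7+(1-p)·4 = p·1+(1-p)·8 ⇒ p(6) = (1-p)(4) ⇒ p = 2/5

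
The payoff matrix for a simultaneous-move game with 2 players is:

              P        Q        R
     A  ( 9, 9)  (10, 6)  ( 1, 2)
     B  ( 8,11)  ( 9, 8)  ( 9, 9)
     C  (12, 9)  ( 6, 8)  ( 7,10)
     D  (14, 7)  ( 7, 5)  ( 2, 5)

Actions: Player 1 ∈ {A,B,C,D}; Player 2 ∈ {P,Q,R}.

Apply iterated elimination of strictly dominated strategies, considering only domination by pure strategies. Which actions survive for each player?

P2 drop Q (P beats it: A:9>6 B:11>8 C:9>8 D:7>5)
P1 drop A (C beats it: P:12>9 R:7>1)
P1→{B,C,D} P2→{P,R}

IESDS → P1:{B,C,D} P2:{P,R}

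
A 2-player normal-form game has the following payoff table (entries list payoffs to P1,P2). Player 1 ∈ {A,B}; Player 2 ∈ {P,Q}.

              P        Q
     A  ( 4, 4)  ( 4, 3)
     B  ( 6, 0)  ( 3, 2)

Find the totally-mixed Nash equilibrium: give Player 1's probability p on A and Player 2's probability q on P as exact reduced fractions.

P1 indiff ⇒ q·4+(1-q)·4 = q·6+(1-q)·3 ⇒ q(-2) = (1-q)(-1) ⇒ q = 1/3
P2 indiff ⇒ p·4+(1-p)·0 = p·3+(1-p)·2 ⇒ p(1) = (1-p)(2) ⇒ p = 2/3

p=2/3, q=1/3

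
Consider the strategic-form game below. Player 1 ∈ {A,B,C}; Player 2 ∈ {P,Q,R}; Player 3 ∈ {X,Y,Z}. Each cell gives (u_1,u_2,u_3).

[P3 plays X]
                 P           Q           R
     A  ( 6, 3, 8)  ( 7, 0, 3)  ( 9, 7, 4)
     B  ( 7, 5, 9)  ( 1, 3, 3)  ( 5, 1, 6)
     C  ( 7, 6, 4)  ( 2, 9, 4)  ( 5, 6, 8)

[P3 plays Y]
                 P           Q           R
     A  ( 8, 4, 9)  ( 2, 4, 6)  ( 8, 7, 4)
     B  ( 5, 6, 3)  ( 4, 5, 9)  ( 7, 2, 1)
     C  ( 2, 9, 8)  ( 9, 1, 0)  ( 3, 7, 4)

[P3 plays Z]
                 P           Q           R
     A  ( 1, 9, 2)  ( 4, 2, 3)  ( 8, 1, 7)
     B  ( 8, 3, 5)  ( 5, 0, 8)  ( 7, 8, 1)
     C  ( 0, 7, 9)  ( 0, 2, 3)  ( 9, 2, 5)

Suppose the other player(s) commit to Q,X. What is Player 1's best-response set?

u_1(A vs Q,X) = 7
u_1(B vs Q,X) = 1
u_1(C vs Q,X) = 2
max payoff 7 at {A}

argmax u_1 = {A}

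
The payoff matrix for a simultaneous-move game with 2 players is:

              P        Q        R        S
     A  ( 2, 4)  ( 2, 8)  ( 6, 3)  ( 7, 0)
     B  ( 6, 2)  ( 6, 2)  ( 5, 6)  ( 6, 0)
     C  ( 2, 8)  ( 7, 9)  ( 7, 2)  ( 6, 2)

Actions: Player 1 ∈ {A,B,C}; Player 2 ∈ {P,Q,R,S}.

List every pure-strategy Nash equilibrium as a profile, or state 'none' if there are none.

(A,P): not NE [P1→B gives 6>2; P2→Q gives 8>4]
(A,Q): not NE [P1→C gives 7>2]
(A,R): not NE [P1→C gives 7>6; P2→Q gives 8>3]
(A,S): not NE [P2→Q gives 8>0]
(B,P): not NE [P2→R gives 6>2]
(B,Q): not NE [P1→C gives 7>6; P2→R gives 6>2]
(B,R): not NE [P1→C gives 7>5]
(B,S): not NE [P1→A gives 7>6; P2→R gives 6>0]
(C,P): not NE [P1→B gives 6>2; P2→Q gives 9>8]
(C,Q): NE
(C,R): not NE [P2→Q gives 9>2]
(C,S): not NE [P1→A gives 7>6; P2→Q gives 9>2]

Nash profiles: (C,Q)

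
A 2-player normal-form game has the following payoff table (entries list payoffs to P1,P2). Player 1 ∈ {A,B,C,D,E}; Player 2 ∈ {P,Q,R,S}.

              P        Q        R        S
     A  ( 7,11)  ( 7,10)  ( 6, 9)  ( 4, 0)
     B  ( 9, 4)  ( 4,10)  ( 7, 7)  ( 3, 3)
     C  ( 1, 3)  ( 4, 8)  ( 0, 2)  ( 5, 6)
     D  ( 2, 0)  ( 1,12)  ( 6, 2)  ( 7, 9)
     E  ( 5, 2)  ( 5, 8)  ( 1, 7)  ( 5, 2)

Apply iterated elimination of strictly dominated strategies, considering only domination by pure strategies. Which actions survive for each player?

Survivors P1:{A,B} P2:{P,Q}

P2 drop R (Q beats it: A:10>9 B:10>7 C:8>2 D:12>2 E:8>7)
P2 drop S (Q beats it: A:10>0 B:10>3 C:8>6 D:12>9 E:8>2)
P1 drop C (A beats it: P:7>1 Q:7>4)
P1 drop D (A beats it: P:7>2 Q:7>1)
P1 drop E (A beats it: P:7>5 Q:7>5)
P1→{A,B} P2→{P,Q}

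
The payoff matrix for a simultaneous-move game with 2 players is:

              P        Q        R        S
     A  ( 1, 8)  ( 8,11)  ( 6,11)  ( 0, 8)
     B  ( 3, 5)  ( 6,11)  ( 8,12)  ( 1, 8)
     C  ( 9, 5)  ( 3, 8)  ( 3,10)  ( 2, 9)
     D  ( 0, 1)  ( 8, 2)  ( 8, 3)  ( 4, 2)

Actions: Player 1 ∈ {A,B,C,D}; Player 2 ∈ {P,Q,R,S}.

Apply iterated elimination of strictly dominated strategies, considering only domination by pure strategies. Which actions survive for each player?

P2 drop P (Q beats it: A:11>8 B:11>5 C:8>5 D:2>1)
P1 drop C (D beats it: Q:8>3 R:8>3 S:4>2)
P2 drop S (R beats it: A:11>8 B:12>8 D:3>2)
P1→{A,B,D} P2→{Q,R}

IESDS → P1:{A,B,D} P2:{Q,R}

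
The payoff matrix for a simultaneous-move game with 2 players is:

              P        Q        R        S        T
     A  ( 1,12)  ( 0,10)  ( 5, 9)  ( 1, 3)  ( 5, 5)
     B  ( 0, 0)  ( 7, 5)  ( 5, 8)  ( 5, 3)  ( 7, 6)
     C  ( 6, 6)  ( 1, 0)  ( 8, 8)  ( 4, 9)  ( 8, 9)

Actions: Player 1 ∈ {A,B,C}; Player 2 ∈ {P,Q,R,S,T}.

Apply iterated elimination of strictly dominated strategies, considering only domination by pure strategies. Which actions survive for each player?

P1 drop A (C beats it: P:6>1 Q:1>0 R:8>5 S:4>1 T:8>5)
P2 drop P (R beats it: B:8>0 C:8>6)
P2 drop Q (R beats it: B:8>5 C:8>0)
P1→{B,C} P2→{R,S,T}

IESDS → P1:{B,C} P2:{R,S,T}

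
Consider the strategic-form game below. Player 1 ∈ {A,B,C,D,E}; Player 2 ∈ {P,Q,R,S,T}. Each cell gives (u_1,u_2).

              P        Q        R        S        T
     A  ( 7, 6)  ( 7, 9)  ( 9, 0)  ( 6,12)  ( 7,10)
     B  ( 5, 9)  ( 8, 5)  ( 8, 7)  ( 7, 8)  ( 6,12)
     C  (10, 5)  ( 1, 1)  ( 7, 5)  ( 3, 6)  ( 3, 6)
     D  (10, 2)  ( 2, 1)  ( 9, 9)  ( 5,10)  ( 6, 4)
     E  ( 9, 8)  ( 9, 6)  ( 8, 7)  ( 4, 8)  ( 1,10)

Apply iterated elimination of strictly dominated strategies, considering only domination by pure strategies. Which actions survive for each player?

IESDS → P1:{A,B} P2:{S,T}

P2 drop P (T beats it: A:10>6 B:12>9 C:6>5 D:4>2 E:10>8)
P1 drop C (A beats it: Q:7>1 R:9>7 S:6>3 T:7>3)
P2 drop Q (S beats it: A:12>9 B:8>5 D:10>1 E:8>6)
P1 drop E (A beats it: R:9>8 S:6>4 T:7>1)
P2 drop R (S beats it: A:12>0 B:8>7 D:10>9)
P1 drop D (A beats it: S:6>5 T:7>6)
P1→{A,B} P2→{S,T}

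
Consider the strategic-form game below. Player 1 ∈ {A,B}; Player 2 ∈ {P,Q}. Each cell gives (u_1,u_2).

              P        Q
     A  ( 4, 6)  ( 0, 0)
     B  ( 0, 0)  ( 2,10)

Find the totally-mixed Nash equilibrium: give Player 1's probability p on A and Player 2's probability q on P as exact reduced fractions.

P1 indiff ⇒ q·4+(1-q)·0 = q·0+(1-q)·2 ⇒ q(4) = (1-q)(2) ⇒ q = 1/3
P2 indiff ⇒ p·6+(1-p)·0 = p·0+(1-p)·10 ⇒ p(6) = (1-p)(10) ⇒ p = 5/8

P1 mixes 5/8 on A; P2 mixes 1/3 on P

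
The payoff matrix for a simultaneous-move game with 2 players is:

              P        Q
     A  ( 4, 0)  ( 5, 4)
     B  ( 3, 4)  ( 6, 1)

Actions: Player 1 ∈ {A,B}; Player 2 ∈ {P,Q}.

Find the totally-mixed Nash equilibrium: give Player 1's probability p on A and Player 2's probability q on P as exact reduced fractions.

p=3/7, q=1/2

P1 indiff ⇒ q·4+(1-q)·5 = q·3+(1-q)·6 ⇒ q(1) = (1-q)(1) ⇒ q = 1/2
P2 indiff ⇒ p·0+(1-p)·4 = p·4+(1-p)·1 ⇒ p(-4) = (1-p)(-3) ⇒ p = 3/7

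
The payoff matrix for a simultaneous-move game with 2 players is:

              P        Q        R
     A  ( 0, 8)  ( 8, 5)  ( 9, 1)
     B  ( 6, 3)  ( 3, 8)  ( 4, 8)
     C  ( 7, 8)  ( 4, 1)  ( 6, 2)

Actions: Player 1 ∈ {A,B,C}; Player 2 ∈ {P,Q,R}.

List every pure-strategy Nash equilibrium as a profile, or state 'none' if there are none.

(A,P): not NE [P1→C gives 7>0]
(A,Q): not NE [P2→P gives 8>5]
(A,R): not NE [P2→P gives 8>1]
(B,P): not NE [P1→C gives 7>6; P2→R gives 8>3]
(B,Q): not NE [P1→A gives 8>3]
(B,R): not NE [P1→A gives 9>4]
(C,P): NE
(C,Q): not NE [P1→A gives 8>4; P2→P gives 8>1]
(C,R): not NE [P1→A gives 9>6; P2→P gives 8>2]

NE set: (C,P)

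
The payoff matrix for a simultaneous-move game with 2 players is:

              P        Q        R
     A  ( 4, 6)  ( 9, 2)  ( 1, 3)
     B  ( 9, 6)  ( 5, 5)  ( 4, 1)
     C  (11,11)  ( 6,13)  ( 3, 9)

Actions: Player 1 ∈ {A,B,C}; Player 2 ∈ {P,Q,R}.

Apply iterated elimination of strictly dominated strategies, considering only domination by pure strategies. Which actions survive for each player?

Remaining: P1:{A,C} P2:{P,Q}

P2 drop R (P beats it: A:6>3 B:6>1 C:11>9)
P1 drop B (C beats it: P:11>9 Q:6>5)
P1→{A,C} P2→{P,Q}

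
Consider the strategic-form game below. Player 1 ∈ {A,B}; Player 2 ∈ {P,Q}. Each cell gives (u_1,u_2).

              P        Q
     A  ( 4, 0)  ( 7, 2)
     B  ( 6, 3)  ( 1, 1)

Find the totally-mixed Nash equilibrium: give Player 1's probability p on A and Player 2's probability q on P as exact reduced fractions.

P1 mixes 1/2 on A; P2 mixes 3/4 on P

P1 indiff ⇒ q·4+(1-q)·7 = q·6+(1-q)·1 ⇒ q(-2) = (1-q)(-6) ⇒ q = 3/4
P2 indiff ⇒ p·0+(1-p)·3 = p·2+(1-p)·1 ⇒ p(-2) = (1-p)(-2) ⇒ p = 1/2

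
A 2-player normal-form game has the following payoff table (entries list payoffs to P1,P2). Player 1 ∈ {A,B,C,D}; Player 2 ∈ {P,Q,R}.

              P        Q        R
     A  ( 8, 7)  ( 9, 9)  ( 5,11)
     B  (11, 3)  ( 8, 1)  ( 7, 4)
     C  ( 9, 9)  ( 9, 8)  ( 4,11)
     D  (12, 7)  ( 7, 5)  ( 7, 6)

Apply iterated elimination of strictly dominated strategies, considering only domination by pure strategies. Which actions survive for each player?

P2 drop Q (R beats it: A:11>9 B:4>1 C:11>8 D:6>5)
P1 drop A (B beats it: P:11>8 R:7>5)
P1 drop C (B beats it: P:11>9 R:7>4)
P1→{B,D} P2→{P,R}

Remaining: P1:{B,D} P2:{P,R}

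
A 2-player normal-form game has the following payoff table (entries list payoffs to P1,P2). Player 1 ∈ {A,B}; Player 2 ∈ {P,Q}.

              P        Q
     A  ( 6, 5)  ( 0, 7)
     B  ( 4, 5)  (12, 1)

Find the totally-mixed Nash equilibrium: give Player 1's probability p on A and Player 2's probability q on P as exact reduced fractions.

P1 indiff ⇒ q·6+(1-q)·0 = q·4+(1-q)·12 ⇒ q(2) = (1-q)(12) ⇒ q = 6/7
P2 indiff ⇒ p·5+(1-p)·5 = p·7+(1-p)·1 ⇒ p(-2) = (1-p)(-4) ⇒ p = 2/3

(p,q) = (2/3, 6/7)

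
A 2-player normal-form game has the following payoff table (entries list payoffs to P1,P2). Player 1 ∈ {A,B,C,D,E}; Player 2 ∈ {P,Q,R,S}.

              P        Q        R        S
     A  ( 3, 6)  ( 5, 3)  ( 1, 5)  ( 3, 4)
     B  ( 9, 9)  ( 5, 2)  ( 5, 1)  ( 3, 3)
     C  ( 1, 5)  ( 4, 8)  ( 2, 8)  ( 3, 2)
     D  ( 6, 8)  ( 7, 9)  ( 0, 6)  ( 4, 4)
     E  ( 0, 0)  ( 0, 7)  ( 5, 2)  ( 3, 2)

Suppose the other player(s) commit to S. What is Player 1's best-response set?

argmax u_1 = {D}

u_1(A vs S) = 3
u_1(B vs S) = 3
u_1(C vs S) = 3
u_1(D vs S) = 4
u_1(E vs S) = 3
max payoff 4 at {D}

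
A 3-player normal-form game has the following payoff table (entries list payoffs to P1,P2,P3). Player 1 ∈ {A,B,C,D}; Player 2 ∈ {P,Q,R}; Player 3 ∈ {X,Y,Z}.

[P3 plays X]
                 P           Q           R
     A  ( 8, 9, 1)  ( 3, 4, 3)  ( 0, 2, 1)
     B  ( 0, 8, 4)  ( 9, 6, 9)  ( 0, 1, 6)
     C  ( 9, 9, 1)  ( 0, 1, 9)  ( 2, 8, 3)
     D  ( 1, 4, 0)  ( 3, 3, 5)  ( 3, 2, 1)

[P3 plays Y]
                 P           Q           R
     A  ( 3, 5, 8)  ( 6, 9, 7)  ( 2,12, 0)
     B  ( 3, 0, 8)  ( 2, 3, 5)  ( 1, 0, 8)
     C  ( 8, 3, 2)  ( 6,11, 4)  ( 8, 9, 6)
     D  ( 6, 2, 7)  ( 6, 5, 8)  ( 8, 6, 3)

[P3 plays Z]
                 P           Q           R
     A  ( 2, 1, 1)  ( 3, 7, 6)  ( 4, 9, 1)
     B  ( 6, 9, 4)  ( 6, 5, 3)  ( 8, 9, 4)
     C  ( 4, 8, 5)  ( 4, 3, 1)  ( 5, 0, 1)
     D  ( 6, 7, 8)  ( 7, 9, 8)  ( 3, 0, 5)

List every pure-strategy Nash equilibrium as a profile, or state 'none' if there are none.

(A,P,X): not NE [P1→C gives 9>8; P3→Y gives 8>1]
(A,P,Y): not NE [P1→C gives 8>3; P2→R gives 12>5]
(A,P,Z): not NE [P1→D gives 6>2; P2→R gives 9>1; P3→Y gives 8>1]
(A,Q,X): not NE [P1→B gives 9>3; P2→P gives 9>4; P3→Y gives 7>3]
(A,Q,Y): not NE [P2→R gives 12>9]
(A,Q,Z): not NE [P1→D gives 7>3; P2→R gives 9>7; P3→Y gives 7>6]
(A,R,X): not NE [P1→D gives 3>0; P2→P gives 9>2]
(A,R,Y): not NE [P1→D gives 8>2; P3→Z gives 1>0]
(A,R,Z): not NE [P1→B gives 8>4]
(B,P,X): not NE [P1→C gives 9>0; P3→Y gives 8>4]
(B,P,Y): not NE [P1→C gives 8>3; P2→Q gives 3>0]
(B,P,Z): not NE [P3→Y gives 8>4]
(B,Q,X): not NE [P2→P gives 8>6]
(B,Q,Y): not NE [P1→D gives 6>2; P3→X gives 9>5]
(B,Q,Z): not NE [P1→D gives 7>6; P2→R gives 9>5; P3→X gives 9>3]
(B,R,X): not NE [P1→D gives 3>0; P2→P gives 8>1; P3→Y gives 8>6]
(B,R,Y): not NE [P1→D gives 8>1; P2→Q gives 3>0]
(B,R,Z): not NE [P3→Y gives 8>4]
(C,P,X): not NE [P3→Z gives 5>1]
(C,P,Y): not NE [P2→Q gives 11>3; P3→Z gives 5>2]
(C,P,Z): not NE [P1→D gives 6>4]
(C,Q,X): not NE [P1→B gives 9>0; P2→P gives 9>1]
(C,Q,Y): not NE [P3→X gives 9>4]
(C,Q,Z): not NE [P1→D gives 7>4; P2→P gives 8>3; P3→X gives 9>1]
(C,R,X): not NE [P1→D gives 3>2; P2→P gives 9>8; P3→Y gives 6>3]
(C,R,Y): not NE [P2→Q gives 11>9]
(C,R,Z): not NE [P1→B gives 8>5; P2→P gives 8>0; P3→Y gives 6>1]
(D,P,X): not NE [P1→C gives 9>1; P3→Z gives 8>0]
(D,P,Y): not NE [P1→C gives 8>6; P2→R gives 6>2; P3→Z gives 8>7]
(D,P,Z): not NE [P2→Q gives 9>7]
(D,Q,X): not NE [P1→B gives 9>3; P2→P gives 4>3; P3→Z gives 8>5]
(D,Q,Y): not NE [P2→R gives 6>5]
(D,Q,Z): NE
(D,R,X): not NE [P2→P gives 4>2; P3→Z gives 5>1]
(D,R,Y): not NE [P3→Z gives 5>3]
(D,R,Z): not NE [P1→B gives 8>3; P2→Q gives 9>0]

PSNE = {(D,Q,Z)}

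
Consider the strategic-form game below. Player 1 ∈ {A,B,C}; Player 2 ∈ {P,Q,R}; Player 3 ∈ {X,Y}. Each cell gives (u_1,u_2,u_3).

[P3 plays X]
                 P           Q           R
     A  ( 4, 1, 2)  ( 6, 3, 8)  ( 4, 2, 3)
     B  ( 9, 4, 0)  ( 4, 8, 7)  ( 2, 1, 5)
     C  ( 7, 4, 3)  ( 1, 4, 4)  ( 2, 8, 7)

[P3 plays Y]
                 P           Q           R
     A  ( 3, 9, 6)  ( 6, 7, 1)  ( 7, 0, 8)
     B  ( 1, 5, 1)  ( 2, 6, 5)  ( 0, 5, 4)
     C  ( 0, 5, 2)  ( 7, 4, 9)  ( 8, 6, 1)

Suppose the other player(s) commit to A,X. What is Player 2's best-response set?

u_2(P vs A,X) = 1
u_2(Q vs A,X) = 3
u_2(R vs A,X) = 2
max payoff 3 at {Q}

BR_2 = {Q}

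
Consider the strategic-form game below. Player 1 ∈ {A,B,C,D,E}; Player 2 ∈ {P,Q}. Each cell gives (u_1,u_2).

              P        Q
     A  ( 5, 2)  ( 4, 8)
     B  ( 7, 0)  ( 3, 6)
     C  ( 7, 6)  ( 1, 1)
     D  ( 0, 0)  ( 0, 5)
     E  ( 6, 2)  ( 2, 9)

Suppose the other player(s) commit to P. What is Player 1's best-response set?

argmax u_1 = {B,C}

u_1(A vs P) = 5
u_1(B vs P) = 7
u_1(C vs P) = 7
u_1(D vs P) = 0
u_1(E vs P) = 6
max payoff 7 at {B,C}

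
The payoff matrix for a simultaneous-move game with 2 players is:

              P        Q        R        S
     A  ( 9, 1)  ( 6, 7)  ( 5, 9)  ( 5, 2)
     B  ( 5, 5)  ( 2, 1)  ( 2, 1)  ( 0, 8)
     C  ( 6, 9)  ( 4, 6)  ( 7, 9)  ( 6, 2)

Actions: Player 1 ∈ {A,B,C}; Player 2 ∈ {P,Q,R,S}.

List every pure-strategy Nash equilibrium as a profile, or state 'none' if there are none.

PSNE = {(C,R)}

(A,P): not NE [P2→R gives 9>1]
(A,Q): not NE [P2→R gives 9>7]
(A,R): not NE [P1→C gives 7>5]
(A,S): not NE [P1→C gives 6>5; P2→R gives 9>2]
(B,P): not NE [P1→A gives 9>5; P2→S gives 8>5]
(B,Q): not NE [P1→A gives 6>2; P2→S gives 8>1]
(B,R): not NE [P1→C gives 7>2; P2→S gives 8>1]
(B,S): not NE [P1→C gives 6>0]
(C,P): not NE [P1→A gives 9>6]
(C,Q): not NE [P1→A gives 6>4; P2→R gives 9>6]
(C,R): NE
(C,S): not NE [P2→R gives 9>2]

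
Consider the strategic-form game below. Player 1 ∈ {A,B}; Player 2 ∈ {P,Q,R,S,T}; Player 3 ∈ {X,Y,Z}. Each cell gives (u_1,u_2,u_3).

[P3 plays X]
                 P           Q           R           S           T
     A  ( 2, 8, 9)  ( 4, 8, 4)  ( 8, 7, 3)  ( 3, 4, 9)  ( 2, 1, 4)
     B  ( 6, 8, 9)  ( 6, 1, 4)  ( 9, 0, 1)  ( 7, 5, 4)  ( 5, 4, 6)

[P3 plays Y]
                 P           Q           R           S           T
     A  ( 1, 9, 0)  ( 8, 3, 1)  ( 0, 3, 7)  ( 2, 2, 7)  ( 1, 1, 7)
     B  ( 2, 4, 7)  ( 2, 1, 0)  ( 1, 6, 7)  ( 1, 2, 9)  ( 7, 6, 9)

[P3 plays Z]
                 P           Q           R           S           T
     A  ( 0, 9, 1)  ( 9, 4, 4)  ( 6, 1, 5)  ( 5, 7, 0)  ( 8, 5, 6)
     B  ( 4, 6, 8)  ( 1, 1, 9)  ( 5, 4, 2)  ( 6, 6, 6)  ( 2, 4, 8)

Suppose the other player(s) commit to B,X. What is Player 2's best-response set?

BR_2 = {P}

u_2(P vs B,X) = 8
u_2(Q vs B,X) = 1
u_2(R vs B,X) = 0
u_2(S vs B,X) = 5
u_2(T vs B,X) = 4
max payoff 8 at {P}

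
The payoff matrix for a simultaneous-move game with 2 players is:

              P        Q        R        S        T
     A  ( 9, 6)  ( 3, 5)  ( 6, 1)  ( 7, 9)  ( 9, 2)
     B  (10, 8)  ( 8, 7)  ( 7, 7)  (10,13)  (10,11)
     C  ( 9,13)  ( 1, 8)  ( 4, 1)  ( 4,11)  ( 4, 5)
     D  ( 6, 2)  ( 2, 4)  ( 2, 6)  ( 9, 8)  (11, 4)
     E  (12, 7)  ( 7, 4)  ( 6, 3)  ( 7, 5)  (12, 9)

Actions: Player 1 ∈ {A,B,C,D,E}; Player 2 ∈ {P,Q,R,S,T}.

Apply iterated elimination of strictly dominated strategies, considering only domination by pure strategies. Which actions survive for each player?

Remaining: P1:{B,D,E} P2:{S,T}

P1 drop A (B beats it: P:10>9 Q:8>3 R:7>6 S:10>7 T:10>9)
P1 drop C (B beats it: P:10>9 Q:8>1 R:7>4 S:10>4 T:10>4)
P2 drop P (T beats it: B:11>8 D:4>2 E:9>7)
P2 drop Q (S beats it: B:13>7 D:8>4 E:5>4)
P2 drop R (S beats it: B:13>7 D:8>6 E:5>3)
P1→{B,D,E} P2→{S,T}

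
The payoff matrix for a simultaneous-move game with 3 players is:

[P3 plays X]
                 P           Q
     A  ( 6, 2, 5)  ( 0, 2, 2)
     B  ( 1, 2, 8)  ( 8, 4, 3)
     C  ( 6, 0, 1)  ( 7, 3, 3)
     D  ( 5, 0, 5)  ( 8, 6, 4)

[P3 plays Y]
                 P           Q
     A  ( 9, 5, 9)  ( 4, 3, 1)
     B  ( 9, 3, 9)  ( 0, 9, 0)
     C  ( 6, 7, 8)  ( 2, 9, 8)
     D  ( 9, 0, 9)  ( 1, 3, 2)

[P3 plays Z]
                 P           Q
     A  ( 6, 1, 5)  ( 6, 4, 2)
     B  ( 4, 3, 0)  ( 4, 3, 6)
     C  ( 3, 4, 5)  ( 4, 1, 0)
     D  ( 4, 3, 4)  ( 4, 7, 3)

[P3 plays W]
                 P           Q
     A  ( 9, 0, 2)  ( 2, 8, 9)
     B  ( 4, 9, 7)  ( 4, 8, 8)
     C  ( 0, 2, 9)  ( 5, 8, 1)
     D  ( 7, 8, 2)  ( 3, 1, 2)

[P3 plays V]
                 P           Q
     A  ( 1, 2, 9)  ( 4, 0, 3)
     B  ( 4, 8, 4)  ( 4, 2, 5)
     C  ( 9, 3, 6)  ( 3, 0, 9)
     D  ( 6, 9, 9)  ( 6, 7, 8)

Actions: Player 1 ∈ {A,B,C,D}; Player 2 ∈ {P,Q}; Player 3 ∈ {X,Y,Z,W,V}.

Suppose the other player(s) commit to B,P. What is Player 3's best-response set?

u_3(X vs B,P) = 8
u_3(Y vs B,P) = 9
u_3(Z vs B,P) = 0
u_3(W vs B,P) = 7
u_3(V vs B,P) = 4
max payoff 9 at {Y}

argmax u_3 = {Y}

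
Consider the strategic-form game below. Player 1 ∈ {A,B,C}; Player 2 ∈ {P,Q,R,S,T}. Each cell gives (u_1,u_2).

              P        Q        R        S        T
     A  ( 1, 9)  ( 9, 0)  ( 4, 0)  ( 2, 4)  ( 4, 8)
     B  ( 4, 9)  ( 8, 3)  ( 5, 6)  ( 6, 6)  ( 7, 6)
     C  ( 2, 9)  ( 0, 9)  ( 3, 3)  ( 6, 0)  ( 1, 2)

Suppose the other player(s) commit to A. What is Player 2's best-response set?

P2 best: {P}

u_2(P vs A) = 9
u_2(Q vs A) = 0
u_2(R vs A) = 0
u_2(S vs A) = 4
u_2(T vs A) = 8
max payoff 9 at {P}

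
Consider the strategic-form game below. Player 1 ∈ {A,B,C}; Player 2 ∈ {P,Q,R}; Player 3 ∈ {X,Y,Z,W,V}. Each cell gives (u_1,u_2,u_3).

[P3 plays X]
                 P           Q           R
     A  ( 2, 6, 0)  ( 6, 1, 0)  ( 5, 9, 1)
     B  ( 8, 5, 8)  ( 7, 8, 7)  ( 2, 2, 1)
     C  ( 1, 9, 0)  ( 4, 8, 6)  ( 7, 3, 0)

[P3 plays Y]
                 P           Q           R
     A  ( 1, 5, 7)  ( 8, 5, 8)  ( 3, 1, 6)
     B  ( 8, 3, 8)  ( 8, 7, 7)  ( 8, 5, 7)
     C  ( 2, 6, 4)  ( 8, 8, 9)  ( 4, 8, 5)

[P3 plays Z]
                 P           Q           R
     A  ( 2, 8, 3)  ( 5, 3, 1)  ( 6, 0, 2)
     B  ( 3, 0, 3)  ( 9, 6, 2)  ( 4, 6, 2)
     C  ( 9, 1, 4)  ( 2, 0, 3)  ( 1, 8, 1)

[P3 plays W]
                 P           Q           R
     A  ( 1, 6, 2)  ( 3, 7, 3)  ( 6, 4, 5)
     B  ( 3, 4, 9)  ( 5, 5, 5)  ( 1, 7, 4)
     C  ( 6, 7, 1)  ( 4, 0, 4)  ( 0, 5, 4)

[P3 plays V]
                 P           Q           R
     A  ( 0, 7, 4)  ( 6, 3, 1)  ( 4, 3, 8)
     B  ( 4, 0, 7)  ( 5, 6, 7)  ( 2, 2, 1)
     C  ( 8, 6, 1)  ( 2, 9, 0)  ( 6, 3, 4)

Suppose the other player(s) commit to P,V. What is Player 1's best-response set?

argmax u_1 = {C}

u_1(A vs P,V) = 0
u_1(B vs P,V) = 4
u_1(C vs P,V) = 8
max payoff 8 at {C}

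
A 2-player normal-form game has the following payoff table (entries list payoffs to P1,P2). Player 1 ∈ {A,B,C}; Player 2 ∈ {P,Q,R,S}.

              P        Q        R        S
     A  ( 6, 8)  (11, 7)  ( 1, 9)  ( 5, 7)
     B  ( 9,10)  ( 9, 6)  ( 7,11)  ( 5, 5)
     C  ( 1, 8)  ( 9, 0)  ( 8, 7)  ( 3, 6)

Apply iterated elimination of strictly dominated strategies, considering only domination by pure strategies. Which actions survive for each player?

Remaining: P1:{B,C} P2:{P,R}

P2 drop Q (P beats it: A:8>7 B:10>6 C:8>0)
P2 drop S (P beats it: A:8>7 B:10>5 C:8>6)
P1 drop A (B beats it: P:9>6 R:7>1)
P1→{B,C} P2→{P,R}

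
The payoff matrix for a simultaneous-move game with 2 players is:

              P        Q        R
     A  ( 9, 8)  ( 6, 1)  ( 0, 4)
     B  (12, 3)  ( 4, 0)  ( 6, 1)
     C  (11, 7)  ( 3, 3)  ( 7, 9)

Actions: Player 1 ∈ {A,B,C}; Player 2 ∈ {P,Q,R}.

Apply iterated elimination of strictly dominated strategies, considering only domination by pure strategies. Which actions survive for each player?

P2 drop Q (P beats it: A:8>1 B:3>0 C:7>3)
P1 drop A (B beats it: P:12>9 R:6>0)
P1→{B,C} P2→{P,R}

Remaining: P1:{B,C} P2:{P,R}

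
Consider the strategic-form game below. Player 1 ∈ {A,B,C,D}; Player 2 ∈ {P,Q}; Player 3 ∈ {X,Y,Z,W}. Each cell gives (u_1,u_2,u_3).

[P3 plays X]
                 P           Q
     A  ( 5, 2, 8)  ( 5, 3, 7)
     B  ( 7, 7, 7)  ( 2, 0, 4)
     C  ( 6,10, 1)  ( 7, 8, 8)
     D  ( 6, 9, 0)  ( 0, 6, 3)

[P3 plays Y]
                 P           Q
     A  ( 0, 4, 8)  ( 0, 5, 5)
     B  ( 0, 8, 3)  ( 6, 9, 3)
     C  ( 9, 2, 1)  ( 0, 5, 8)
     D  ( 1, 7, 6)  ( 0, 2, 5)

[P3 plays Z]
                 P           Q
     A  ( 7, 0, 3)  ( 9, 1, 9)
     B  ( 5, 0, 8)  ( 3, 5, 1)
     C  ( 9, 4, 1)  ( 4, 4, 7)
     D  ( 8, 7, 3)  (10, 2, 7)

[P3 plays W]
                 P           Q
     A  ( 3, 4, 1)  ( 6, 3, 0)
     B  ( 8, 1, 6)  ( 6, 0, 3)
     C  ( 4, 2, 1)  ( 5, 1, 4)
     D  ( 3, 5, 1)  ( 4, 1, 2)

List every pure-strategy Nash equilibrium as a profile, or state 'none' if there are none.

NE set: (C,P,Z)

(A,P,X): not NE [P1→B gives 7>5; P2→Q gives 3>2]
(A,P,Y): not NE [P1→C gives 9>0; P2→Q gives 5>4]
(A,P,Z): not NE [P1→C gives 9>7; P2→Q gives 1>0; P3→Y gives 8>3]
(A,P,W): not NE [P1→B gives 8>3; P3→Y gives 8>1]
(A,Q,X): not NE [P1→C gives 7>5; P3→Z gives 9>7]
(A,Q,Y): not NE [P1→B gives 6>0; P3→Z gives 9>5]
(A,Q,Z): not NE [P1→D gives 10>9]
(A,Q,W): not NE [P2→P gives 4>3; P3→Z gives 9>0]
(B,P,X): not NE [P3→Z gives 8>7]
(B,P,Y): not NE [P1→C gives 9>0; P2→Q gives 9>8; P3→Z gives 8>3]
(B,P,Z): not NE [P1→C gives 9>5; P2→Q gives 5>0]
(B,P,W): not NE [P3→Z gives 8>6]
(B,Q,X): not NE [P1→C gives 7>2; P2→P gives 7>0]
(B,Q,Y): not NE [P3→X gives 4>3]
(B,Q,Z): not NE [P1→D gives 10>3; P3→X gives 4>1]
(B,Q,W): not NE [P2→P gives 1>0; P3→X gives 4>3]
(C,P,X): not NE [P1→B gives 7>6]
(C,P,Y): not NE [P2→Q gives 5>2]
(C,P,Z): NE
(C,P,W): not NE [P1→B gives 8>4]
(C,Q,X): not NE [P2→P gives 10>8]
(C,Q,Y): not NE [P1→B gives 6>0]
(C,Q,Z): not NE [P1→D gives 10>4; P3→Y gives 8>7]
(C,Q,W): not NE [P1→B gives 6>5; P2→P gives 2>1; P3→Y gives 8>4]
(D,P,X): not NE [P1→B gives 7>6; P3→Y gives 6>0]
(D,P,Y): not NE [P1→C gives 9>1]
(D,P,Z): not NE [P1→C gives 9>8; P3→Y gives 6>3]
(D,P,W): not NE [P1→B gives 8>3; P3→Y gives 6>1]
(D,Q,X): not NE [P1→C gives 7>0; P2→P gives 9>6; P3→Z gives 7>3]
(D,Q,Y): not NE [P1→B gives 6>0; P2→P gives 7>2; P3→Z gives 7>5]
(D,Q,Z): not NE [P2→P gives 7>2]
(D,Q,W): not NE [P1→B gives 6>4; P2→P gives 5>1; P3→Z gives 7>2]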